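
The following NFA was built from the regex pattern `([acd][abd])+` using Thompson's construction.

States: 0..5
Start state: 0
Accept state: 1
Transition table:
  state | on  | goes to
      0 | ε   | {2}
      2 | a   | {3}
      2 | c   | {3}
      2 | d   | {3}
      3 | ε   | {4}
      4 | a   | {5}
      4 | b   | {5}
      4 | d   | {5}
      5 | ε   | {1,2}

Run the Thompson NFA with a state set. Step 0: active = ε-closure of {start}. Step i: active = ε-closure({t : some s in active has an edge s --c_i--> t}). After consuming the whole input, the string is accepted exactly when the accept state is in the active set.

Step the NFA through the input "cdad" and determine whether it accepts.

S₀ = ε-closure({0}) = {0,2}
'c' @ 1: {3,4}
'd' @ 2: {1,2,5}  [accepting]
'a' @ 3: {3,4}
'd' @ 4: {1,2,5}  [accepting]
final: {1,2,5}; accept 1 in set

Answer: ACCEPT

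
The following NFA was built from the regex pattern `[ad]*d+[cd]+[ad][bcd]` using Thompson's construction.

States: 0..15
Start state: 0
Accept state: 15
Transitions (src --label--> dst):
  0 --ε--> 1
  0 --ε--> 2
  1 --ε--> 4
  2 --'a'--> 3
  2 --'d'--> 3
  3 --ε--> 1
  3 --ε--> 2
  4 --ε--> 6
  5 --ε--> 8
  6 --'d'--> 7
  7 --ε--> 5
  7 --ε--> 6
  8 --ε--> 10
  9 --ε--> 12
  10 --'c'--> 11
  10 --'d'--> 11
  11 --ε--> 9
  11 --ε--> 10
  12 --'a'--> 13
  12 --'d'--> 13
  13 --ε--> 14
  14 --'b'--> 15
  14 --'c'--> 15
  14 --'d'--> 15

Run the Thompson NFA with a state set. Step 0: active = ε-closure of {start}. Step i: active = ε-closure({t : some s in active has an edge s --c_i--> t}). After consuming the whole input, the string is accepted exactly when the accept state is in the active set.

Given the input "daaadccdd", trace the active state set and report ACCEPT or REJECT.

initial (ε-close {0}): {0,1,2,4,6}
'd' @ 1: {1,2,3,4,5,6,7,8,10}
'a' @ 2: {1,2,3,4,6}
'a' @ 3: {1,2,3,4,6}
'a' @ 4: {1,2,3,4,6}
'd' @ 5: {1,2,3,4,5,6,7,8,10}
'c' @ 6: {9,10,11,12}
'c' @ 7: {9,10,11,12}
'd' @ 8: {9,10,11,12,13,14}
'd' @ 9: {9,10,11,12,13,14,15}  (accept∈set)
end set {9,10,11,12,13,14,15} — state 15 in

Answer: ACCEPT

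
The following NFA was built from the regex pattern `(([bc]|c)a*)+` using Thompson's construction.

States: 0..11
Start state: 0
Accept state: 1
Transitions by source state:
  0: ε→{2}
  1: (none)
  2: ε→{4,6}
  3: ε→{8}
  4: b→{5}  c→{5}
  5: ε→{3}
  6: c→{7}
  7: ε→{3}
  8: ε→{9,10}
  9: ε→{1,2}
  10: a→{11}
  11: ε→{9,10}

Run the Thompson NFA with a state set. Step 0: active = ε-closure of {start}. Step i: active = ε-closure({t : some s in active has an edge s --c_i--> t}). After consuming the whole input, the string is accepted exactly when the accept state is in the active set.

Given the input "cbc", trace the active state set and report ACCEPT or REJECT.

Answer: ACCEPT

Steps:
S₀ = ε-closure({0}) = {0,2,4,6}
'c' @ 1: {1,2,3,4,5,6,7,8,9,10}  [accepting]
'b' @ 2: {1,2,3,4,5,6,8,9,10}  [accepting]
'c' @ 3: {1,2,3,4,5,6,7,8,9,10}  [accepting]
after full input: {1,2,3,4,5,6,7,8,9,10}  (accept=1 in)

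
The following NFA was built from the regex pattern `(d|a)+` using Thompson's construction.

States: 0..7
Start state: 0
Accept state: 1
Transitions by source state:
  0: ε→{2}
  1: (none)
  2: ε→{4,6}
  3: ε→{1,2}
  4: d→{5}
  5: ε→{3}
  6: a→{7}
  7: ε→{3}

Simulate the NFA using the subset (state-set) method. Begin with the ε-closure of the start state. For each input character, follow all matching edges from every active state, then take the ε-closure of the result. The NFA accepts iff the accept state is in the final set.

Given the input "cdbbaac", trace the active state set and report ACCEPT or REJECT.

Answer: REJECT

Steps:
start: ε-closure({0}) = {0,2,4,6}
'c' @ 1: {}  — state set empty
rest 'dbbaac' ignored (set empty)
after full input: {}  (accept=1 not in)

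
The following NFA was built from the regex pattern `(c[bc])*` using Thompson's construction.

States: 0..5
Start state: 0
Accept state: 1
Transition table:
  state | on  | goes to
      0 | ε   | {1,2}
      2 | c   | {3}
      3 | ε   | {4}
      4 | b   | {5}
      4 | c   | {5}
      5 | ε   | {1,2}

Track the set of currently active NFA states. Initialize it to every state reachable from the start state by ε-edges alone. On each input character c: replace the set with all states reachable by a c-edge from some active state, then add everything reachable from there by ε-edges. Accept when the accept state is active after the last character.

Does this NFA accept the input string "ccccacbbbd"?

start: ε-closure({0}) = {0,1,2}
'c' @ 1: {3,4}
'c' @ 2: {1,2,5}  ✓accept
'c' @ 3: {3,4}
'c' @ 4: {1,2,5}  ✓accept
'a' @ 5: {}  — no active states
rest 'cbbbd' ignored (set empty)
final: {}; accept 1 not in set

Answer: REJECT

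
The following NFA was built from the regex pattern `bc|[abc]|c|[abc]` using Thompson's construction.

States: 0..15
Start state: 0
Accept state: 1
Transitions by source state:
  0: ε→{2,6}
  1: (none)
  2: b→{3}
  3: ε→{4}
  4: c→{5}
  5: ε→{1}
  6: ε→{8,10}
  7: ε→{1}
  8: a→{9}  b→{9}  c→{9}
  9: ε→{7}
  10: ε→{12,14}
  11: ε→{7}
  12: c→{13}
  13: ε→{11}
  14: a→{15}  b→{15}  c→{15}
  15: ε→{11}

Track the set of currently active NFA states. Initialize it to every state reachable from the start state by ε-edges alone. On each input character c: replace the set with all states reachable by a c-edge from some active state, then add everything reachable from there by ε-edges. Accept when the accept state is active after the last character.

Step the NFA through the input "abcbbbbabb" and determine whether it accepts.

Answer: REJECT

Trace:
S₀ = ε-closure({0}) = {0,2,6,8,10,12,14}
'a' @ 1: {1,7,9,11,15}  ✓accept
'b' @ 2: {}  — dead — no transitions
rest 'cbbbbabb' ignored (set empty)
after full input: {}  (accept=1 not in)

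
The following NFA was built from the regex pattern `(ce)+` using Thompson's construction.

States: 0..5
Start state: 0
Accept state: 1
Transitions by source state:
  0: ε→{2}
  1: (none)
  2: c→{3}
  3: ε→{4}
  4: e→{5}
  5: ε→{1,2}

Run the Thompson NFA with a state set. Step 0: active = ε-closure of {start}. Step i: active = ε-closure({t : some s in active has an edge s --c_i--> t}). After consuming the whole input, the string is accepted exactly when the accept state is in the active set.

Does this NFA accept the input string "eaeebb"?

Answer: REJECT

Derivation:
S₀ = ε-closure({0}) = {0,2}
'e' @ 1: {}  — state set empty
rest 'aeebb' ignored (set empty)
after full input: {}  (accept=1 not in)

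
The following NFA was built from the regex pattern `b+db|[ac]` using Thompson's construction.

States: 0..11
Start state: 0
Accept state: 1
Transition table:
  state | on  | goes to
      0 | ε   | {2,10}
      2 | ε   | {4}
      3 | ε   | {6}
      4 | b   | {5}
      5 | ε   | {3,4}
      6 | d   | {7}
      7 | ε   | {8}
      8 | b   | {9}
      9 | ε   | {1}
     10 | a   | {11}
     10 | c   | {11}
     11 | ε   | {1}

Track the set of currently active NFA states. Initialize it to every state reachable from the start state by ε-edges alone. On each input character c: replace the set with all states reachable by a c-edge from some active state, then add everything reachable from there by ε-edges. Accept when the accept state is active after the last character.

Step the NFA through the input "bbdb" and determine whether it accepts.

Answer: ACCEPT

Steps:
initial (ε-close {0}): {0,2,4,10}
'b' @ 1: {3,4,5,6}
'b' @ 2: {3,4,5,6}
'd' @ 3: {7,8}
'b' @ 4: {1,9}  ✓accept
after full input: {1,9}  (accept=1 in)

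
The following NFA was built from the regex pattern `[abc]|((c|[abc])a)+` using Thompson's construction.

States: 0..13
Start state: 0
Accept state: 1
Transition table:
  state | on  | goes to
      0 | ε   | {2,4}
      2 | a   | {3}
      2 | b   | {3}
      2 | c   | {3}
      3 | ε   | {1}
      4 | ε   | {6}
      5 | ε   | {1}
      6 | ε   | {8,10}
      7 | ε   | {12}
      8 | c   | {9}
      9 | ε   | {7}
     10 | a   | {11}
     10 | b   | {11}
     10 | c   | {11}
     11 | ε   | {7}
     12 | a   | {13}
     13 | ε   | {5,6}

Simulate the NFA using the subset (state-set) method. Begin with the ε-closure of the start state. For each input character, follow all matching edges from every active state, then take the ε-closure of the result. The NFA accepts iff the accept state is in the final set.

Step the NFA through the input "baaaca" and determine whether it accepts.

start: ε-closure({0}) = {0,2,4,6,8,10}
'b' @ 1: {1,3,7,11,12}  [accepting]
'a' @ 2: {1,5,6,8,10,13}  [accepting]
'a' @ 3: {7,11,12}
'a' @ 4: {1,5,6,8,10,13}  [accepting]
'c' @ 5: {7,9,11,12}
'a' @ 6: {1,5,6,8,10,13}  [accepting]
end set {1,5,6,8,10,13} — state 1 in

Answer: ACCEPT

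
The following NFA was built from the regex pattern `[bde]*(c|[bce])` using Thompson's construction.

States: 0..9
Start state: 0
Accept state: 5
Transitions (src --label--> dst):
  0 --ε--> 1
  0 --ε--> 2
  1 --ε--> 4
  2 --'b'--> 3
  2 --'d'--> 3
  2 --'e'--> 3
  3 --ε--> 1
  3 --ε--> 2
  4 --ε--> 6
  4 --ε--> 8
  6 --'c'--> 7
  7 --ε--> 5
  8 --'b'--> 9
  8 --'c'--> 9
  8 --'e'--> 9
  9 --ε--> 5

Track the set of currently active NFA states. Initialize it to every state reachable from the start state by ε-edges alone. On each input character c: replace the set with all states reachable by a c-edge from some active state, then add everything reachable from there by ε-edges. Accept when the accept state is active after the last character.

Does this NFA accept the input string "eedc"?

Answer: ACCEPT

Derivation:
S₀ = ε-closure({0}) = {0,1,2,4,6,8}
'e' @ 1: {1,2,3,4,5,6,8,9}  (accept∈set)
'e' @ 2: {1,2,3,4,5,6,8,9}  (accept∈set)
'd' @ 3: {1,2,3,4,6,8}
'c' @ 4: {5,7,9}  (accept∈set)
after full input: {5,7,9}  (accept=5 in)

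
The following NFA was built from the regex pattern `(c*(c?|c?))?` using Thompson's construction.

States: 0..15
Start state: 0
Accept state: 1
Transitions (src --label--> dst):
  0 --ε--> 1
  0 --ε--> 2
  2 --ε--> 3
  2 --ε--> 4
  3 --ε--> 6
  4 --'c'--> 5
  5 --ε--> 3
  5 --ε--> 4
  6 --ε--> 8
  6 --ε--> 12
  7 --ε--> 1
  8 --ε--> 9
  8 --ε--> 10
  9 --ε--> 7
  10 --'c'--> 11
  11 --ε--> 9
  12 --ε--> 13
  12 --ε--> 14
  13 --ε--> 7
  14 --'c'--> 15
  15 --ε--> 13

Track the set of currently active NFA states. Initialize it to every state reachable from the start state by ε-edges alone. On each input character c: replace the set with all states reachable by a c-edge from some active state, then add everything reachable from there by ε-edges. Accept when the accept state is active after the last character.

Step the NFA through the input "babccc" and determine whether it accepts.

start: ε-closure({0}) = {0,1,2,3,4,6,7,8,9,10,12,13,14}
'b' @ 1: {}  — state set empty
rest 'abccc' ignored (set empty)
end set {} — state 1 not in

Answer: REJECT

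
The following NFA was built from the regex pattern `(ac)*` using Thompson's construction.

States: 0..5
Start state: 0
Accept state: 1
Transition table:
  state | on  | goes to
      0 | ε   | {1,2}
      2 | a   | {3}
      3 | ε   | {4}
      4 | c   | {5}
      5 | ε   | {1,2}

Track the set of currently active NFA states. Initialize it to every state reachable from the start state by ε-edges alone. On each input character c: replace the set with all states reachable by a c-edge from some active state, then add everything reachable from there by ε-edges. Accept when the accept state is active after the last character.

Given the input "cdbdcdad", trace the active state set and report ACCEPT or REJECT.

Answer: REJECT

Trace:
start: ε-closure({0}) = {0,1,2}
'c' @ 1: {}  — no active states
rest 'dbdcdad' ignored (set empty)
after full input: {}  (accept=1 not in)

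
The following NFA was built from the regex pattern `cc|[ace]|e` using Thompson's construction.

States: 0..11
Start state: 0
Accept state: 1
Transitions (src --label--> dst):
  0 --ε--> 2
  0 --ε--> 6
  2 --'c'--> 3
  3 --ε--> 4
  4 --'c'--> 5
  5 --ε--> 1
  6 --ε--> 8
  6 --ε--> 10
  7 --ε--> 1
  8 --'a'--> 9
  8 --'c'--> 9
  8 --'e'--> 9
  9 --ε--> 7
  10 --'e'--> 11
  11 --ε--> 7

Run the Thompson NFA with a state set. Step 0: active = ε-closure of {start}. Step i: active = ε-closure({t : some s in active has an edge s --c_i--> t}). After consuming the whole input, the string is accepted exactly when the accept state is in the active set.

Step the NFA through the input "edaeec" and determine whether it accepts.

Answer: REJECT

Derivation:
start: ε-closure({0}) = {0,2,6,8,10}
'e' @ 1: {1,7,9,11}  [accepting]
'd' @ 2: {}  — no active states
rest 'aeec' ignored (set empty)
after full input: {}  (accept=1 not in)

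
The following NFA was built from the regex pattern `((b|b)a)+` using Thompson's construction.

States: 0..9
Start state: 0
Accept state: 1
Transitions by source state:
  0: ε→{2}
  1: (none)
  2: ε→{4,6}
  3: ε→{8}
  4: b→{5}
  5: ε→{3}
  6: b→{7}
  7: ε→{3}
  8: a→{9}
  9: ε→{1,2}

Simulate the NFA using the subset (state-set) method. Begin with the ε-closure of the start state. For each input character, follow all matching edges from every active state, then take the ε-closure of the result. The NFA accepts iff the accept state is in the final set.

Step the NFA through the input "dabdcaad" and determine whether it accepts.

Answer: REJECT

Steps:
initial (ε-close {0}): {0,2,4,6}
'd' @ 1: {}  — no active states
rest 'abdcaad' ignored (set empty)
after full input: {}  (accept=1 not in)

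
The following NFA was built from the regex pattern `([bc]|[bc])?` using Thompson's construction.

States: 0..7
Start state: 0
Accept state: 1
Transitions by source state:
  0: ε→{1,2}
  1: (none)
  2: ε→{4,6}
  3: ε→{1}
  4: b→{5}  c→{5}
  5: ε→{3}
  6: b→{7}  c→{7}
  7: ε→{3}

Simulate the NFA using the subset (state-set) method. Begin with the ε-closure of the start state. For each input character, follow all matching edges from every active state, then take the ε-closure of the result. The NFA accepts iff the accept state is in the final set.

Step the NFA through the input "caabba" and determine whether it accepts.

Answer: REJECT

Trace:
initial (ε-close {0}): {0,1,2,4,6}
'c' @ 1: {1,3,5,7}  (accept∈set)
'a' @ 2: {}  — dead — no transitions
rest 'abba' ignored (set empty)
after full input: {}  (accept=1 not in)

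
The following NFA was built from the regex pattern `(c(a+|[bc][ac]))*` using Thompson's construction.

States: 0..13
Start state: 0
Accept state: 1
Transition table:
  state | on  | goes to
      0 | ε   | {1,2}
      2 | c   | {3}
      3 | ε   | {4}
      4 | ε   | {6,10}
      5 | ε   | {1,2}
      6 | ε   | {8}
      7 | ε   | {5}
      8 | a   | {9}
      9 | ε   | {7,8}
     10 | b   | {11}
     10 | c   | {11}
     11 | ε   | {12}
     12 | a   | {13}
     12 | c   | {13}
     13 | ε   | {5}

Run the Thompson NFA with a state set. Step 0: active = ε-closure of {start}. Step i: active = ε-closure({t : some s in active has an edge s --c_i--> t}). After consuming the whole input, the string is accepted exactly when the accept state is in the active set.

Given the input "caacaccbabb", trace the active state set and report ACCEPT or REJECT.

initial (ε-close {0}): {0,1,2}
'c' @ 1: {3,4,6,8,10}
'a' @ 2: {1,2,5,7,8,9}  ✓accept
'a' @ 3: {1,2,5,7,8,9}  ✓accept
'c' @ 4: {3,4,6,8,10}
'a' @ 5: {1,2,5,7,8,9}  ✓accept
'c' @ 6: {3,4,6,8,10}
'c' @ 7: {11,12}
'b' @ 8: {}  — no active states
rest 'abb' ignored (set empty)
end set {} — state 1 not in

Answer: REJECT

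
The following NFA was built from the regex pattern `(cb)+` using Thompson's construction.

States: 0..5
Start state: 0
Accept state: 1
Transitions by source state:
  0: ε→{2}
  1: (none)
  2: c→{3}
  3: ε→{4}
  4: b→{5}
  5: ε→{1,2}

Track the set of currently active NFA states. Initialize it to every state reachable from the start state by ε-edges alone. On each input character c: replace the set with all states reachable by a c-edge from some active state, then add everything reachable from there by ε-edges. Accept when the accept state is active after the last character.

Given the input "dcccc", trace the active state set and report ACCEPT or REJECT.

Answer: REJECT

Trace:
S₀ = ε-closure({0}) = {0,2}
'd' @ 1: {}  — no active states
rest 'cccc' ignored (set empty)
end set {} — state 1 not in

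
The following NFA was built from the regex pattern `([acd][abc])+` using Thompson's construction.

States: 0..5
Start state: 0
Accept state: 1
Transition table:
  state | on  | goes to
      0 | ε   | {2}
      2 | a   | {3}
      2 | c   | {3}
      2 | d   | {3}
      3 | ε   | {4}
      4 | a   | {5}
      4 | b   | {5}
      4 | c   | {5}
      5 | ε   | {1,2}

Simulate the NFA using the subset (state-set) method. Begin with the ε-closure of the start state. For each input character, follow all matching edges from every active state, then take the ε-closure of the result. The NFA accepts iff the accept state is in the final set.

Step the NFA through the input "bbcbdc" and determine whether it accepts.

S₀ = ε-closure({0}) = {0,2}
'b' @ 1: {}  — state set empty
rest 'bcbdc' ignored (set empty)
end set {} — state 1 not in

Answer: REJECT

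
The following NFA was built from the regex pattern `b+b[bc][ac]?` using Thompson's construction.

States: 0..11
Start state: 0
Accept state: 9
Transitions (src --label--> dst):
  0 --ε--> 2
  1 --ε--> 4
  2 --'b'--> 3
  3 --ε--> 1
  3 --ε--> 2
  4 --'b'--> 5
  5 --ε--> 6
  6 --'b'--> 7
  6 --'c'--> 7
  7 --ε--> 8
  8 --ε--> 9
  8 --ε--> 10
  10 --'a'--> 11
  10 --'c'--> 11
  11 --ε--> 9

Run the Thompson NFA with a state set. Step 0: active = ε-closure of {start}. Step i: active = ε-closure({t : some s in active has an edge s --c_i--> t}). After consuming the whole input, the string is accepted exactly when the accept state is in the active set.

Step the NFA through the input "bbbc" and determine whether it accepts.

Answer: ACCEPT

Trace:
initial (ε-close {0}): {0,2}
'b' @ 1: {1,2,3,4}
'b' @ 2: {1,2,3,4,5,6}
'b' @ 3: {1,2,3,4,5,6,7,8,9,10}  ✓accept
'c' @ 4: {7,8,9,10,11}  ✓accept
end set {7,8,9,10,11} — state 9 in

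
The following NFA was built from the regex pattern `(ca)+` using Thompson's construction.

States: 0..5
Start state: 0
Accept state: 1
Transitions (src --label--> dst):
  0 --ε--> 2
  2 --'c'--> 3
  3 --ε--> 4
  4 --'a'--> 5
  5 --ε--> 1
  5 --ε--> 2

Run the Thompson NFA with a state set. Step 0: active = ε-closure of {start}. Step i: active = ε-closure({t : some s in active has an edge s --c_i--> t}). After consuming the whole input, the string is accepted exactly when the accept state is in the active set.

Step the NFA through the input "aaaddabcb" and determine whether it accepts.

Answer: REJECT

Trace:
initial (ε-close {0}): {0,2}
'a' @ 1: {}  — no active states
rest 'aaddabcb' ignored (set empty)
final: {}; accept 1 not in set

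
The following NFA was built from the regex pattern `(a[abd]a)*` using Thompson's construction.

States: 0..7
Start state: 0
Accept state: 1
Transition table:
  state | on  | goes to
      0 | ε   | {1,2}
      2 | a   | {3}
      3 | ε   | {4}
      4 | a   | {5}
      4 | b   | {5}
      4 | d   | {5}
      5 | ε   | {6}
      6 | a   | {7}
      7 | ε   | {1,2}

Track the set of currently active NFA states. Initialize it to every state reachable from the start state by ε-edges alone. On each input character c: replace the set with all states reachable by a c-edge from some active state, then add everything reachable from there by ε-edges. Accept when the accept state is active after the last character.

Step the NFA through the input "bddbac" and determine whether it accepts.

Answer: REJECT

Steps:
S₀ = ε-closure({0}) = {0,1,2}
'b' @ 1: {}  — dead — no transitions
rest 'ddbac' ignored (set empty)
final: {}; accept 1 not in set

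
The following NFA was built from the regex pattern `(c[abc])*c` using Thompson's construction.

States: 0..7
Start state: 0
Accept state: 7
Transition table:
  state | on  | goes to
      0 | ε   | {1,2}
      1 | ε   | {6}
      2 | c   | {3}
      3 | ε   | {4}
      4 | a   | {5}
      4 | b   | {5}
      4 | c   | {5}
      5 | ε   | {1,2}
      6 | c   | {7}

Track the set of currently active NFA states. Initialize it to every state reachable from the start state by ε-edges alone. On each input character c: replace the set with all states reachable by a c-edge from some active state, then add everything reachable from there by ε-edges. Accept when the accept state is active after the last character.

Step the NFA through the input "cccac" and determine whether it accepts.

S₀ = ε-closure({0}) = {0,1,2,6}
'c' @ 1: {3,4,7}  [accepting]
'c' @ 2: {1,2,5,6}
'c' @ 3: {3,4,7}  [accepting]
'a' @ 4: {1,2,5,6}
'c' @ 5: {3,4,7}  [accepting]
final: {3,4,7}; accept 7 in set

Answer: ACCEPT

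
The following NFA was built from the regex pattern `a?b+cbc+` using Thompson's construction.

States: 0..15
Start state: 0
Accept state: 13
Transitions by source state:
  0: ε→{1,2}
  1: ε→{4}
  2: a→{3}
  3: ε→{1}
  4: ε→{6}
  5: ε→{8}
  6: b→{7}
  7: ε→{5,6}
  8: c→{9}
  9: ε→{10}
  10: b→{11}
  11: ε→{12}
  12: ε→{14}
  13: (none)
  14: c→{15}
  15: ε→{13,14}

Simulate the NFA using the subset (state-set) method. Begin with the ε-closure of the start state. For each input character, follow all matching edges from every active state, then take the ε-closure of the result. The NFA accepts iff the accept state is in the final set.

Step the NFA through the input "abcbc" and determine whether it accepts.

Answer: ACCEPT

Steps:
start: ε-closure({0}) = {0,1,2,4,6}
'a' @ 1: {1,3,4,6}
'b' @ 2: {5,6,7,8}
'c' @ 3: {9,10}
'b' @ 4: {11,12,14}
'c' @ 5: {13,14,15}  [accepting]
after full input: {13,14,15}  (accept=13 in)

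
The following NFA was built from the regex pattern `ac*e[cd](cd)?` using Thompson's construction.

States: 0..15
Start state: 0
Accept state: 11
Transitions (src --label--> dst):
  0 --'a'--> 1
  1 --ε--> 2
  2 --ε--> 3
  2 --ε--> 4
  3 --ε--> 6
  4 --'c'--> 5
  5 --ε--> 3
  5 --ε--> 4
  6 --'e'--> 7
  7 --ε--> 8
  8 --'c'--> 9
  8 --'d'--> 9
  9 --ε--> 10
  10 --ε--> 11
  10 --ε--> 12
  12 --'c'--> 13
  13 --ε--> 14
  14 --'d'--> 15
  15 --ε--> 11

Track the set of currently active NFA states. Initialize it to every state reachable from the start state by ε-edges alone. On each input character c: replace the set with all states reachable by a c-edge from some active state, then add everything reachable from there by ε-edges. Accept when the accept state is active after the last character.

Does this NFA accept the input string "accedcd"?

start: ε-closure({0}) = {0}
'a' @ 1: {1,2,3,4,6}
'c' @ 2: {3,4,5,6}
'c' @ 3: {3,4,5,6}
'e' @ 4: {7,8}
'd' @ 5: {9,10,11,12}  [accepting]
'c' @ 6: {13,14}
'd' @ 7: {11,15}  [accepting]
end set {11,15} — state 11 in

Answer: ACCEPT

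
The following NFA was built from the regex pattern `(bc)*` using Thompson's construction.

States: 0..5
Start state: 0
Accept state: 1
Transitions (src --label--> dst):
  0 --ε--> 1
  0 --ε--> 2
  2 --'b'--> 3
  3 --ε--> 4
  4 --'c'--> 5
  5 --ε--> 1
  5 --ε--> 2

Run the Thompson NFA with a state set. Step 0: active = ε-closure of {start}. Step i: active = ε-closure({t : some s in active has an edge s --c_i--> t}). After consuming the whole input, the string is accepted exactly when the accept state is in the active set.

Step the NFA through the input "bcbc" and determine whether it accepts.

Answer: ACCEPT

Trace:
initial (ε-close {0}): {0,1,2}
'b' @ 1: {3,4}
'c' @ 2: {1,2,5}  (accept∈set)
'b' @ 3: {3,4}
'c' @ 4: {1,2,5}  (accept∈set)
end set {1,2,5} — state 1 in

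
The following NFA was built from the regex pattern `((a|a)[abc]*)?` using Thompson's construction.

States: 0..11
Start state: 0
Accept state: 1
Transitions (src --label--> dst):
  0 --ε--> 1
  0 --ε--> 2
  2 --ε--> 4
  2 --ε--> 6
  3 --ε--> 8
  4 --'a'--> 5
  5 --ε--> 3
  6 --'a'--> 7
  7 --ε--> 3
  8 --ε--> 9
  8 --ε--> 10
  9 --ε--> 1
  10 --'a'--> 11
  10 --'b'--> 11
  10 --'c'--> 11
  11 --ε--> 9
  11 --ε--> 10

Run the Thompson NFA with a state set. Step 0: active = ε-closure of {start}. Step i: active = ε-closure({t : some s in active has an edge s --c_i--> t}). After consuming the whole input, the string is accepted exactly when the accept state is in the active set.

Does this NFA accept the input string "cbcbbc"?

Answer: REJECT

Derivation:
S₀ = ε-closure({0}) = {0,1,2,4,6}
'c' @ 1: {}  — dead — no transitions
rest 'bcbbc' ignored (set empty)
end set {} — state 1 not in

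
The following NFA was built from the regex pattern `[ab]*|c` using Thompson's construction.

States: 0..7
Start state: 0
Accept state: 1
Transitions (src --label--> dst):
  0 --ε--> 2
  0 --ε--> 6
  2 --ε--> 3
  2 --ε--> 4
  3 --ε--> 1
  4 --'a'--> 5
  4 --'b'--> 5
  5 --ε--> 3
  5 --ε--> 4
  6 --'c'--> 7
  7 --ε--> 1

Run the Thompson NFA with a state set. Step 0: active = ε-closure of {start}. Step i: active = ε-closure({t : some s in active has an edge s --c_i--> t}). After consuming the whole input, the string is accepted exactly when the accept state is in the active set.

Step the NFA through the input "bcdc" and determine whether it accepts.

S₀ = ε-closure({0}) = {0,1,2,3,4,6}
'b' @ 1: {1,3,4,5}  ✓accept
'c' @ 2: {}  — dead — no transitions
rest 'dc' ignored (set empty)
end set {} — state 1 not in

Answer: REJECT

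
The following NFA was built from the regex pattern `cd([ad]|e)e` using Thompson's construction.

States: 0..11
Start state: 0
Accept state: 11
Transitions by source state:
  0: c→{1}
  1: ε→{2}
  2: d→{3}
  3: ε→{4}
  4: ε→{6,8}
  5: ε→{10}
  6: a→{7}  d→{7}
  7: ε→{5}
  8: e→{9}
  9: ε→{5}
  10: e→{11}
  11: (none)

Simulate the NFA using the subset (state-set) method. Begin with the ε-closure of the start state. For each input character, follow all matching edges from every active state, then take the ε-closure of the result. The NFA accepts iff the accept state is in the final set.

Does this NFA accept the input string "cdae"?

initial (ε-close {0}): {0}
'c' @ 1: {1,2}
'd' @ 2: {3,4,6,8}
'a' @ 3: {5,7,10}
'e' @ 4: {11}  ✓accept
after full input: {11}  (accept=11 in)

Answer: ACCEPT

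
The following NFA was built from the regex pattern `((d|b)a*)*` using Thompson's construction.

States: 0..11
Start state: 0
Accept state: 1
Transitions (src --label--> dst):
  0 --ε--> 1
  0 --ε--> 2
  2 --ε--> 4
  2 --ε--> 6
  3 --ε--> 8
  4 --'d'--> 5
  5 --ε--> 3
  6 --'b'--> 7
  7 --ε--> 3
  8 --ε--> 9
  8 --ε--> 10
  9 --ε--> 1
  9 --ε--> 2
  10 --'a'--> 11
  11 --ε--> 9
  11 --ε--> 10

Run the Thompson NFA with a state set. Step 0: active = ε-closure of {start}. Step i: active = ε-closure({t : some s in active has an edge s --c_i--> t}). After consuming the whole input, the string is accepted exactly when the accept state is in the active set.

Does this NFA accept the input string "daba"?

start: ε-closure({0}) = {0,1,2,4,6}
'd' @ 1: {1,2,3,4,5,6,8,9,10}  (accept∈set)
'a' @ 2: {1,2,4,6,9,10,11}  (accept∈set)
'b' @ 3: {1,2,3,4,6,7,8,9,10}  (accept∈set)
'a' @ 4: {1,2,4,6,9,10,11}  (accept∈set)
final: {1,2,4,6,9,10,11}; accept 1 in set

Answer: ACCEPT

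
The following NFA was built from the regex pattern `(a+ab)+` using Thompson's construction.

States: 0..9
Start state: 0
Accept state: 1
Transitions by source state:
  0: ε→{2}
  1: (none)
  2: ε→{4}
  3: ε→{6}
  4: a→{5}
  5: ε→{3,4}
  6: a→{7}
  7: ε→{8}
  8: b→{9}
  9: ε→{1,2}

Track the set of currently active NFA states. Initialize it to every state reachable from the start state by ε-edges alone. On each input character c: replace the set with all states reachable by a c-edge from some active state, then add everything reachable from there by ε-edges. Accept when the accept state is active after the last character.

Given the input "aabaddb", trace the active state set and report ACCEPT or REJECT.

S₀ = ε-closure({0}) = {0,2,4}
'a' @ 1: {3,4,5,6}
'a' @ 2: {3,4,5,6,7,8}
'b' @ 3: {1,2,4,9}  (accept∈set)
'a' @ 4: {3,4,5,6}
'd' @ 5: {}  — state set empty
rest 'db' ignored (set empty)
end set {} — state 1 not in

Answer: REJECT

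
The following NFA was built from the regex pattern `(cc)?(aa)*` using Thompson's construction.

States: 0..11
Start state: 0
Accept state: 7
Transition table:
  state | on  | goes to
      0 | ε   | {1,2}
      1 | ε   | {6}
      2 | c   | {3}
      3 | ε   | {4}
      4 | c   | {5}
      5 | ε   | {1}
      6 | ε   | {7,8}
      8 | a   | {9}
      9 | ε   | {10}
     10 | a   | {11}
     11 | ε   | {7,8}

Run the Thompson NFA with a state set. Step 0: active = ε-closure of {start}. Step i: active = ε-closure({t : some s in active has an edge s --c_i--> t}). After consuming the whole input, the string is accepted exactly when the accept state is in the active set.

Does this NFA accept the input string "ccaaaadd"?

Answer: REJECT

Steps:
initial (ε-close {0}): {0,1,2,6,7,8}
'c' @ 1: {3,4}
'c' @ 2: {1,5,6,7,8}  (accept∈set)
'a' @ 3: {9,10}
'a' @ 4: {7,8,11}  (accept∈set)
'a' @ 5: {9,10}
'a' @ 6: {7,8,11}  (accept∈set)
'd' @ 7: {}  — state set empty
rest 'd' ignored (set empty)
final: {}; accept 7 not in set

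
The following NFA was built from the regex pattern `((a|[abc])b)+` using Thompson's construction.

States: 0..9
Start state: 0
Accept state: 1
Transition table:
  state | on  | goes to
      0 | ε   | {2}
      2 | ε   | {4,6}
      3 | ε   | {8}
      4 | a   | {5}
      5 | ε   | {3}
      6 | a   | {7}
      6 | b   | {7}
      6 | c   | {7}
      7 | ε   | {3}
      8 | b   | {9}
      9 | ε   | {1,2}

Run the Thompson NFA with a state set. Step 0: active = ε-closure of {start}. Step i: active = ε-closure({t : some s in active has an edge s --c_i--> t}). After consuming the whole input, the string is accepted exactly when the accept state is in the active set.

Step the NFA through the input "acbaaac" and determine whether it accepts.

start: ε-closure({0}) = {0,2,4,6}
'a' @ 1: {3,5,7,8}
'c' @ 2: {}  — dead — no transitions
rest 'baaac' ignored (set empty)
final: {}; accept 1 not in set

Answer: REJECT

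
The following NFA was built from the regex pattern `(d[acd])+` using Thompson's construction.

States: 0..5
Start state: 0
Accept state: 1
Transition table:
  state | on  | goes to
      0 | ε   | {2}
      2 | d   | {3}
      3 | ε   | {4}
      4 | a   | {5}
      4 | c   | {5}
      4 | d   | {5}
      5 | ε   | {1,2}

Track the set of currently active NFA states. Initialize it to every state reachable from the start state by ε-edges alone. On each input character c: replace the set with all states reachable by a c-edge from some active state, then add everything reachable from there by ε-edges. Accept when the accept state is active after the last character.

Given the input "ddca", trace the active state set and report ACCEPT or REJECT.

Answer: REJECT

Derivation:
S₀ = ε-closure({0}) = {0,2}
'd' @ 1: {3,4}
'd' @ 2: {1,2,5}  [accepting]
'c' @ 3: {}  — dead — no transitions
rest 'a' ignored (set empty)
end set {} — state 1 not in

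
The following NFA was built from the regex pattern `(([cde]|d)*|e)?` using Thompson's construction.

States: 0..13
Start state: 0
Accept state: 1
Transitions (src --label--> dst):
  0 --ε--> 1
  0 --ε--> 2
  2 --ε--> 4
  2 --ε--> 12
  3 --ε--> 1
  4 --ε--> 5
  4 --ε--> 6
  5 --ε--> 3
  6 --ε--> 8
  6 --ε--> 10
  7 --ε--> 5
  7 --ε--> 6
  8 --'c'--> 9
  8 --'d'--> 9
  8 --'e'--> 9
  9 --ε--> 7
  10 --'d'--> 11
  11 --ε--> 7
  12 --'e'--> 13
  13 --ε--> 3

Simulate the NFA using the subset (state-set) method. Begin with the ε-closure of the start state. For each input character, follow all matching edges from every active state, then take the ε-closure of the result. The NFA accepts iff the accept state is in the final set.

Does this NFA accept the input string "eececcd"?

start: ε-closure({0}) = {0,1,2,3,4,5,6,8,10,12}
'e' @ 1: {1,3,5,6,7,8,9,10,13}  ✓accept
'e' @ 2: {1,3,5,6,7,8,9,10}  ✓accept
'c' @ 3: {1,3,5,6,7,8,9,10}  ✓accept
'e' @ 4: {1,3,5,6,7,8,9,10}  ✓accept
'c' @ 5: {1,3,5,6,7,8,9,10}  ✓accept
'c' @ 6: {1,3,5,6,7,8,9,10}  ✓accept
'd' @ 7: {1,3,5,6,7,8,9,10,11}  ✓accept
end set {1,3,5,6,7,8,9,10,11} — state 1 in

Answer: ACCEPT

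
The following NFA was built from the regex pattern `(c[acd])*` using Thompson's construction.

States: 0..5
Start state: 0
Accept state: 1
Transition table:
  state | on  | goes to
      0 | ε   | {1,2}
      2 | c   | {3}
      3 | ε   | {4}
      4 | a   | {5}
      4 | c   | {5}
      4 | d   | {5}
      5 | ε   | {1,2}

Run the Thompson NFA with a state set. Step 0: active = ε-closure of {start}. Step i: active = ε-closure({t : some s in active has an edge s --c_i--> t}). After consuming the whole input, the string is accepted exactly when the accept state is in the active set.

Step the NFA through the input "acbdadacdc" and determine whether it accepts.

start: ε-closure({0}) = {0,1,2}
'a' @ 1: {}  — dead — no transitions
rest 'cbdadacdc' ignored (set empty)
final: {}; accept 1 not in set

Answer: REJECT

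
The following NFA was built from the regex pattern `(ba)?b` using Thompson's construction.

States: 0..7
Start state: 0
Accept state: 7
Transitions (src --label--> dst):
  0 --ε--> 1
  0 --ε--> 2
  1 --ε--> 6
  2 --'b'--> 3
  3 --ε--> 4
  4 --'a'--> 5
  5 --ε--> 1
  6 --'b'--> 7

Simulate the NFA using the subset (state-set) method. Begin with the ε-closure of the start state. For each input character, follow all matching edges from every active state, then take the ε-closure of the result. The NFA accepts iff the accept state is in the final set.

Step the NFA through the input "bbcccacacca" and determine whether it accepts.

S₀ = ε-closure({0}) = {0,1,2,6}
'b' @ 1: {3,4,7}  (accept∈set)
'b' @ 2: {}  — dead — no transitions
rest 'cccacacca' ignored (set empty)
after full input: {}  (accept=7 not in)

Answer: REJECT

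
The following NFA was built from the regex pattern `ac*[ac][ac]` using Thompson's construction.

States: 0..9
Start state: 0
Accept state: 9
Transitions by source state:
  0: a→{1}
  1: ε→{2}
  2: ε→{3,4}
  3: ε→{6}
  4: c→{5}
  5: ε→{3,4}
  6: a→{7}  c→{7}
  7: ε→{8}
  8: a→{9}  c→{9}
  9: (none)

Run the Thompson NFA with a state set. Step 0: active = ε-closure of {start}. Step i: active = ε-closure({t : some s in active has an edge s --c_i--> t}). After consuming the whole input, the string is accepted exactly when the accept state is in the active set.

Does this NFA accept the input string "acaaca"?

Answer: REJECT

Steps:
initial (ε-close {0}): {0}
'a' @ 1: {1,2,3,4,6}
'c' @ 2: {3,4,5,6,7,8}
'a' @ 3: {7,8,9}  (accept∈set)
'a' @ 4: {9}  (accept∈set)
'c' @ 5: {}  — state set empty
rest 'a' ignored (set empty)
after full input: {}  (accept=9 not in)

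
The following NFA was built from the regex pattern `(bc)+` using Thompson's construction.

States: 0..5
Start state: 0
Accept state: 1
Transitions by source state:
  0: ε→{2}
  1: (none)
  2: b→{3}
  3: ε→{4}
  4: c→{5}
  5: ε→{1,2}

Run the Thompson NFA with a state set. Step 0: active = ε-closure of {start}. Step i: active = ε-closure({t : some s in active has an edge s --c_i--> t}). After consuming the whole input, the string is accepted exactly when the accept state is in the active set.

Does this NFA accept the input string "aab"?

S₀ = ε-closure({0}) = {0,2}
'a' @ 1: {}  — no active states
rest 'ab' ignored (set empty)
end set {} — state 1 not in

Answer: REJECT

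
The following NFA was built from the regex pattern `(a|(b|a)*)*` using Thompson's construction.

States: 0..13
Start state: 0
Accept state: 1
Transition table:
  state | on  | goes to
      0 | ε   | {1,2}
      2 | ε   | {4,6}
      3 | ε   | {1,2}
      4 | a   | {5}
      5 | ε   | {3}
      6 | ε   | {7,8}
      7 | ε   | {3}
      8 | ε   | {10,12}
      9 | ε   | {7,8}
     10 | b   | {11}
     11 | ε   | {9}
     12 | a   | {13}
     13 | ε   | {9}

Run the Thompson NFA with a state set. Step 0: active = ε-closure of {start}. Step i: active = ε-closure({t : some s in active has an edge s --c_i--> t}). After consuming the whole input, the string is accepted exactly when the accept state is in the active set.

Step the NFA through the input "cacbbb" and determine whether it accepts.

start: ε-closure({0}) = {0,1,2,3,4,6,7,8,10,12}
'c' @ 1: {}  — no active states
rest 'acbbb' ignored (set empty)
end set {} — state 1 not in

Answer: REJECT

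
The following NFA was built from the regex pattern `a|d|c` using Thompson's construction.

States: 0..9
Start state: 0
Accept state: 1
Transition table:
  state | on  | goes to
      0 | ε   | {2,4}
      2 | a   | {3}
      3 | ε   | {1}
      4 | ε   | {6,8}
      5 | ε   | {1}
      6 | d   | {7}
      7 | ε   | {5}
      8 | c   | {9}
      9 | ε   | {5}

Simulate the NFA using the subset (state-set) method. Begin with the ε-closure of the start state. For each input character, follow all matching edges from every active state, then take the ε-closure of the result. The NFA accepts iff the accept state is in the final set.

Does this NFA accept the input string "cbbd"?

Answer: REJECT

Trace:
initial (ε-close {0}): {0,2,4,6,8}
'c' @ 1: {1,5,9}  (accept∈set)
'b' @ 2: {}  — state set empty
rest 'bd' ignored (set empty)
end set {} — state 1 not in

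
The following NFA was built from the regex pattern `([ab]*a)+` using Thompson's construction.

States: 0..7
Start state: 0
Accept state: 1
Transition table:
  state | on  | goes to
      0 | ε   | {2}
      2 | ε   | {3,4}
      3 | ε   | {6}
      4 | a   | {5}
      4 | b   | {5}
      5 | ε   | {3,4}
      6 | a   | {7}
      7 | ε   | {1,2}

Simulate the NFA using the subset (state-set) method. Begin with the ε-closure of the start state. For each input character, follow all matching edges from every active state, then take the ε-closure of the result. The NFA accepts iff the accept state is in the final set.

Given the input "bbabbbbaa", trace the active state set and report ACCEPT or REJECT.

Answer: ACCEPT

Trace:
S₀ = ε-closure({0}) = {0,2,3,4,6}
'b' @ 1: {3,4,5,6}
'b' @ 2: {3,4,5,6}
'a' @ 3: {1,2,3,4,5,6,7}  (accept∈set)
'b' @ 4: {3,4,5,6}
'b' @ 5: {3,4,5,6}
'b' @ 6: {3,4,5,6}
'b' @ 7: {3,4,5,6}
'a' @ 8: {1,2,3,4,5,6,7}  (accept∈set)
'a' @ 9: {1,2,3,4,5,6,7}  (accept∈set)
end set {1,2,3,4,5,6,7} — state 1 in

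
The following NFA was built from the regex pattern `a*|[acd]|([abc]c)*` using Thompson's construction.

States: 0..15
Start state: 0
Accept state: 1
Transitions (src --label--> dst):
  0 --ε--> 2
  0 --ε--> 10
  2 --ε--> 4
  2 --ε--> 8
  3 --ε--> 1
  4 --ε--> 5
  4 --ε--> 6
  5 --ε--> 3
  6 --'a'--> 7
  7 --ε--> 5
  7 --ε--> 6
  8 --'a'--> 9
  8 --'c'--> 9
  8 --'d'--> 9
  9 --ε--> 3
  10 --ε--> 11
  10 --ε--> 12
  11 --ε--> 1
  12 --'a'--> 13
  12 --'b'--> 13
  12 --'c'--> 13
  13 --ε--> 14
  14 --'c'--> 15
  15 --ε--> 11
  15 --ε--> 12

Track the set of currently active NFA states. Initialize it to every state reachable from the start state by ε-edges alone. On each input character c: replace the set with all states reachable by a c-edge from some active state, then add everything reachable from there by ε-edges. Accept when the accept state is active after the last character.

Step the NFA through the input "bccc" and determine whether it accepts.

S₀ = ε-closure({0}) = {0,1,2,3,4,5,6,8,10,11,12}
'b' @ 1: {13,14}
'c' @ 2: {1,11,12,15}  [accepting]
'c' @ 3: {13,14}
'c' @ 4: {1,11,12,15}  [accepting]
final: {1,11,12,15}; accept 1 in set

Answer: ACCEPT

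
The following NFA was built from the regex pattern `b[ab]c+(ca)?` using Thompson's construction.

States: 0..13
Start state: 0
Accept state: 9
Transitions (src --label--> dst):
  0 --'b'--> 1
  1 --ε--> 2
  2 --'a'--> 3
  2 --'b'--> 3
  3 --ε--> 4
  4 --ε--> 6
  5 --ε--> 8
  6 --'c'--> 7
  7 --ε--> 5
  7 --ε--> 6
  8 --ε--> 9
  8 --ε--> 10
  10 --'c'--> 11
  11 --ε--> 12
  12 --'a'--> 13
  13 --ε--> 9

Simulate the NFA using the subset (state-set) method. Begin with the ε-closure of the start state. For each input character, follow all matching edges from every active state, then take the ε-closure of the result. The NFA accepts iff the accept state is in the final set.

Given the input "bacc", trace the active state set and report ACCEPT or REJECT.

Answer: ACCEPT

Derivation:
start: ε-closure({0}) = {0}
'b' @ 1: {1,2}
'a' @ 2: {3,4,6}
'c' @ 3: {5,6,7,8,9,10}  (accept∈set)
'c' @ 4: {5,6,7,8,9,10,11,12}  (accept∈set)
after full input: {5,6,7,8,9,10,11,12}  (accept=9 in)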